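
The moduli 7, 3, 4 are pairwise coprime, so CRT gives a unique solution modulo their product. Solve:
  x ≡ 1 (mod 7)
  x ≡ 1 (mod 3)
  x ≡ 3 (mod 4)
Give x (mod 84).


Moduli 7, 3, 4 are pairwise coprime; by CRT there is a unique solution modulo M = 7 · 3 · 4 = 84.
Solve pairwise, accumulating the modulus:
  Start with x ≡ 1 (mod 7).
  Combine with x ≡ 1 (mod 3): since gcd(7, 3) = 1, we get a unique residue mod 21.
    Write x = 1 + 7·t and substitute into x ≡ 1 (mod 3): 7·t ≡ 1 − 1 = 0 (mod 3).
    Reduce coefficients mod 3: 1·t ≡ 0 (mod 3).
    So t ≡ 0 (mod 3).
    Then x = 1 + 7·0 = 1, valid modulo lcm(7, 3) = 21: x ≡ 1 (mod 21).
  Combine with x ≡ 3 (mod 4): since gcd(21, 4) = 1, we get a unique residue mod 84.
    Write x = 1 + 21·t and substitute into x ≡ 3 (mod 4): 21·t ≡ 3 − 1 = 2 (mod 4).
    Reduce coefficients mod 4: 1·t ≡ 2 (mod 4).
    So t ≡ 2 (mod 4).
    Then x = 1 + 21·2 = 43, valid modulo lcm(21, 4) = 84: x ≡ 43 (mod 84).
Verify: 43 mod 7 = 1 ✓, 43 mod 3 = 1 ✓, 43 mod 4 = 3 ✓.

x ≡ 43 (mod 84).


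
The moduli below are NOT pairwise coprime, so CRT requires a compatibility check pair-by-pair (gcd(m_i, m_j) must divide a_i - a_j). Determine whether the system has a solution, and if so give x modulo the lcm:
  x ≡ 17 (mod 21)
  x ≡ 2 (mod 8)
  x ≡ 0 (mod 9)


Moduli 21, 8, 9 are not pairwise coprime, so CRT works modulo lcm(m_i) when all pairwise compatibility conditions hold.
Pairwise compatibility: gcd(m_i, m_j) must divide a_i - a_j for every pair.
Merge one congruence at a time:
  Start: x ≡ 17 (mod 21).
  Combine with x ≡ 2 (mod 8): gcd(21, 8) = 1; 2 - 17 = -15, which IS divisible by 1, so compatible.
    Write x = 17 + 21·t and substitute into x ≡ 2 (mod 8): 21·t ≡ 2 − 17 = -15 (mod 8).
    Reduce coefficients mod 8: 5·t ≡ 1 (mod 8).
    The inverse of 5 mod 8 is 5 (since 5·5 = 25 = 3·8 + 1), so t ≡ 5·1 = 5 ≡ 5 (mod 8).
    Then x = 17 + 21·5 = 122, valid modulo lcm(21, 8) = 168: x ≡ 122 (mod 168).
  Combine with x ≡ 0 (mod 9): gcd(168, 9) = 3, and 0 - 122 = -122 is NOT divisible by 3.
    ⇒ system is inconsistent (no integer solution).

No solution (the system is inconsistent).


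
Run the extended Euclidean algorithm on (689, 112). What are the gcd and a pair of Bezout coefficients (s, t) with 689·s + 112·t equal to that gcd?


Euclidean algorithm on (689, 112) — divide until remainder is 0:
  689 = 6 · 112 + 17
  112 = 6 · 17 + 10
  17 = 1 · 10 + 7
  10 = 1 · 7 + 3
  7 = 2 · 3 + 1
  3 = 3 · 1 + 0
gcd(689, 112) = 1.
Track Bezout coefficients alongside the remainders: start with r₀ = 689 = a·1 + b·0 (s = 1, t = 0) and r₁ = 112 = a·0 + b·1 (s = 0, t = 1); each new remainder r_{k+1} = r_{k-1} − q_k·r_k inherits s_{k+1} = s_{k-1} − q_k·s_k, t_{k+1} = t_{k-1} − q_k·t_k, so r_k = a·s_k + b·t_k at every step:
  q = 6: r = 17, s = 1 − 6·0 = 1, t = 0 − 6·1 = -6  (check: 689·1 + 112·(-6) = 17)
  q = 6: r = 10, s = 0 − 6·1 = -6, t = 1 − 6·(-6) = 37  (check: 689·(-6) + 112·37 = 10)
  q = 1: r = 7, s = 1 − 1·(-6) = 7, t = -6 − 1·37 = -43  (check: 689·7 + 112·(-43) = 7)
  q = 1: r = 3, s = -6 − 1·7 = -13, t = 37 − 1·(-43) = 80  (check: 689·(-13) + 112·80 = 3)
  q = 2: r = 1, s = 7 − 2·(-13) = 33, t = -43 − 2·80 = -203  (check: 689·33 + 112·(-203) = 1)
The row with r = 1 (the gcd) gives the Bezout coefficients s = 33, t = -203.
Result: 689 · (33) + 112 · (-203) = 1.

gcd(689, 112) = 1; s = 33, t = -203 (check: 689·33 + 112·(-203) = 1).


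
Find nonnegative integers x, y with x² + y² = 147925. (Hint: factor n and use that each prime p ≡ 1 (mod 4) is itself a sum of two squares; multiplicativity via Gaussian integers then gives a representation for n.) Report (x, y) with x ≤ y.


Step 1: Factor n = 147925 = 5^2 · 61 · 97.
Step 2: Check the mod-4 condition on each prime factor: 5 ≡ 1 (mod 4), exponent 2; 61 ≡ 1 (mod 4), exponent 1; 97 ≡ 1 (mod 4), exponent 1.
All primes ≡ 3 (mod 4) appear to even exponent (or don't appear), so by the two-squares theorem n IS expressible as a sum of two squares.
Step 3: Build a representation. Group n = k² · m with k = 5 and m = 61 · 97 = 5917 (a product of primes ≡ 1 (mod 4)); a representation of m scales to one of n via (k·x)² + (k·y)² = k²(x² + y²). Each prime p ≡ 1 (mod 4) is itself a sum of two squares; find a² by testing p − a² for a perfect square:
  61: 61 − 1² = 60, 61 − 2² = 57, 61 − 3² = 52, 61 − 4² = 45, 61 − 5² = 36 = 6² ⇒ 61 = 5² + 6².
  97: 97 − 1² = 96, 97 − 2² = 93, 97 − 3² = 88, 97 − 4² = 81 = 9² ⇒ 97 = 4² + 9².
  Combine using the Brahmagupta–Fibonacci identity (a² + b²)(c² + d²) = (ac − bd)² + (ad + bc)² = (ac + bd)² + (ad − bc)²:
  61 · 97 = 5917: from (5² + 6²)(4² + 9²), take (5·4 − 6·9, 5·9 + 6·4) = (20 − 54, 45 + 24) = (-34, 69); dropping signs (only squares matter) gives (34, 69); check 34² + 69² = 1156 + 4761 = 5917 ✓.
  Scale by k = 5: (5·34, 5·69) = (170, 345).
Step 4: Order so x ≤ y and verify: 170² + 345² = 28900 + 119025 = 147925 = n. ✓

n = 147925 = 170² + 345² (one valid representation with x ≤ y).


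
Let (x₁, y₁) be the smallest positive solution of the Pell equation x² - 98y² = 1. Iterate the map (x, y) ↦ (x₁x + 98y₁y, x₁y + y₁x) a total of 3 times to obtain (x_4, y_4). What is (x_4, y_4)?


Step 1: Find the fundamental solution (x₁, y₁) of x² - 98y² = 1.
  Expand √98 as a continued fraction. a₀ = ⌊√98⌋ = 9; iterate m_{k+1} = d_k·a_k − m_k, d_{k+1} = (98 − m_{k+1}²)/d_k, a_{k+1} = ⌊(a₀ + m_{k+1})/d_{k+1}⌋ (starting m₀ = 0, d₀ = 1), with convergents p_k = a_k·p_{k-1} + p_{k-2}, q_k = a_k·q_{k-1} + q_{k-2} (p₋₁ = 1, q₋₁ = 0):
  k = 0: a₀ = 9; p₀/q₀ = 9/1; p₀² − 98·q₀² = 81 − 98 = -17.
  k = 1: m = 9, d = 17, a = ⌊(9 + 9)/17⌋ = 1; p/q = (1·9 + 1)/(1·1 + 0) = 10/1; p² − 98·q² = 100 − 98 = 2.
  k = 2: m = 8, d = 2, a = ⌊(9 + 8)/2⌋ = 8; p/q = (8·10 + 9)/(8·1 + 1) = 89/9; p² − 98·q² = 7921 − 7938 = -17.
  k = 3: m = 8, d = 17, a = ⌊(9 + 8)/17⌋ = 1; p/q = (1·89 + 10)/(1·9 + 1) = 99/10; p² − 98·q² = 9801 − 9800 = 1.
  The first convergent with p² − 98·q² = 1 gives the fundamental solution (x₁, y₁) = (99, 10).
Step 2: Apply the recurrence (x_{n+1}, y_{n+1}) = (x₁x_n + 98y₁y_n, x₁y_n + y₁x_n) repeatedly.
  From (x_1, y_1) = (99, 10): x_2 = 99·99 + 98·10·10 = 19601; y_2 = 99·10 + 10·99 = 1980.
  From (x_2, y_2) = (19601, 1980): x_3 = 99·19601 + 98·10·1980 = 3880899; y_3 = 99·1980 + 10·19601 = 392030.
  From (x_3, y_3) = (3880899, 392030): x_4 = 99·3880899 + 98·10·392030 = 768398401; y_4 = 99·392030 + 10·3880899 = 77619960.
Step 3: Verify x_4² - 98·y_4² = 590436102659356801 - 590436102659356800 = 1 (should be 1). ✓

(x_1, y_1) = (99, 10); (x_4, y_4) = (768398401, 77619960).


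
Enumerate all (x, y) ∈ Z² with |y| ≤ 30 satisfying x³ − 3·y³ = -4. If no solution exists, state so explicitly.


The equation is x³ - 3y³ = -4. For fixed y, x³ = 3·y³ − 4, so a solution requires the RHS to be a perfect cube.
Strategy: iterate y from -30 to 30, compute RHS = 3·y³ − 4, and check whether it is a (positive or negative) perfect cube.
Check small values of y:
  y = 0: RHS = -4 is not a perfect cube.
  y = 1: RHS = -1 = (-1)³ ⇒ x = -1 works.
  y = -1: RHS = -7 is not a perfect cube.
  y = 2: RHS = 20 is not a perfect cube.
  y = -2: RHS = -28 is not a perfect cube.
  y = 3: RHS = 77 is not a perfect cube.
  y = -3: RHS = -85 is not a perfect cube.
Continuing the search up to |y| = 30 finds no further solutions beyond those listed.
Collected solutions: (-1, 1).

Solutions (with |y| ≤ 30): (-1, 1).


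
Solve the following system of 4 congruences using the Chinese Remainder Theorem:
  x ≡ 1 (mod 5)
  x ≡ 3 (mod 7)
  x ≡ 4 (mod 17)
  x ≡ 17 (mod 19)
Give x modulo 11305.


Product of moduli M = 5 · 7 · 17 · 19 = 11305.
Merge one congruence at a time:
  Start: x ≡ 1 (mod 5).
  Combine with x ≡ 3 (mod 7); new modulus lcm = 35.
    Write x = 1 + 5·t and substitute into x ≡ 3 (mod 7): 5·t ≡ 3 − 1 = 2 (mod 7).
    The inverse of 5 mod 7 is 3 (since 5·3 = 15 = 2·7 + 1), so t ≡ 3·2 = 6 ≡ 6 (mod 7).
    Then x = 1 + 5·6 = 31, valid modulo lcm(5, 7) = 35: x ≡ 31 (mod 35).
  Combine with x ≡ 4 (mod 17); new modulus lcm = 595.
    Write x = 31 + 35·t and substitute into x ≡ 4 (mod 17): 35·t ≡ 4 − 31 = -27 (mod 17).
    Reduce coefficients mod 17: 1·t ≡ 7 (mod 17).
    So t ≡ 7 (mod 17).
    Then x = 31 + 35·7 = 276, valid modulo lcm(35, 17) = 595: x ≡ 276 (mod 595).
  Combine with x ≡ 17 (mod 19); new modulus lcm = 11305.
    Write x = 276 + 595·t and substitute into x ≡ 17 (mod 19): 595·t ≡ 17 − 276 = -259 (mod 19).
    Reduce coefficients mod 19: 6·t ≡ 7 (mod 19).
    The inverse of 6 mod 19 is 16 (since 6·16 = 96 = 5·19 + 1), so t ≡ 16·7 = 112 ≡ 17 (mod 19).
    Then x = 276 + 595·17 = 10391, valid modulo lcm(595, 19) = 11305: x ≡ 10391 (mod 11305).
Verify against each original: 10391 mod 5 = 1, 10391 mod 7 = 3, 10391 mod 17 = 4, 10391 mod 19 = 17.

x ≡ 10391 (mod 11305).


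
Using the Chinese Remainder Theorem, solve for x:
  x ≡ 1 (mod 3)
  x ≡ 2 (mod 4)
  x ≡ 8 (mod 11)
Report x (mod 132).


Moduli 3, 4, 11 are pairwise coprime; by CRT there is a unique solution modulo M = 3 · 4 · 11 = 132.
Solve pairwise, accumulating the modulus:
  Start with x ≡ 1 (mod 3).
  Combine with x ≡ 2 (mod 4): since gcd(3, 4) = 1, we get a unique residue mod 12.
    Write x = 1 + 3·t and substitute into x ≡ 2 (mod 4): 3·t ≡ 2 − 1 = 1 (mod 4).
    The inverse of 3 mod 4 is 3 (since 3·3 = 9 = 2·4 + 1), so t ≡ 3·1 = 3 ≡ 3 (mod 4).
    Then x = 1 + 3·3 = 10, valid modulo lcm(3, 4) = 12: x ≡ 10 (mod 12).
  Combine with x ≡ 8 (mod 11): since gcd(12, 11) = 1, we get a unique residue mod 132.
    Write x = 10 + 12·t and substitute into x ≡ 8 (mod 11): 12·t ≡ 8 − 10 = -2 (mod 11).
    Reduce coefficients mod 11: 1·t ≡ 9 (mod 11).
    So t ≡ 9 (mod 11).
    Then x = 10 + 12·9 = 118, valid modulo lcm(12, 11) = 132: x ≡ 118 (mod 132).
Verify: 118 mod 3 = 1 ✓, 118 mod 4 = 2 ✓, 118 mod 11 = 8 ✓.

x ≡ 118 (mod 132).


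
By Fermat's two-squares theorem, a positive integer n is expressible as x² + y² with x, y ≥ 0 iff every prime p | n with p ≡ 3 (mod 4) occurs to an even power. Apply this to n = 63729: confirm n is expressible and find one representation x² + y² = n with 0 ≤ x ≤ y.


Step 1: Factor n = 63729 = 3^2 · 73 · 97.
Step 2: Check the mod-4 condition on each prime factor: 3 ≡ 3 (mod 4), exponent 2 (must be even); 73 ≡ 1 (mod 4), exponent 1; 97 ≡ 1 (mod 4), exponent 1.
All primes ≡ 3 (mod 4) appear to even exponent (or don't appear), so by the two-squares theorem n IS expressible as a sum of two squares.
Step 3: Build a representation. Group n = k² · m with k = 3 and m = 73 · 97 = 7081 (a product of primes ≡ 1 (mod 4)); a representation of m scales to one of n via (k·x)² + (k·y)² = k²(x² + y²). Each prime p ≡ 1 (mod 4) is itself a sum of two squares; find a² by testing p − a² for a perfect square:
  73: 73 − 1² = 72, 73 − 2² = 69, 73 − 3² = 64 = 8² ⇒ 73 = 3² + 8².
  97: 97 − 1² = 96, 97 − 2² = 93, 97 − 3² = 88, 97 − 4² = 81 = 9² ⇒ 97 = 4² + 9².
  Combine using the Brahmagupta–Fibonacci identity (a² + b²)(c² + d²) = (ac − bd)² + (ad + bc)² = (ac + bd)² + (ad − bc)²:
  73 · 97 = 7081: from (3² + 8²)(4² + 9²), take (3·4 − 8·9, 3·9 + 8·4) = (12 − 72, 27 + 32) = (-60, 59); dropping signs (only squares matter) gives (60, 59); check 60² + 59² = 3600 + 3481 = 7081 ✓.
  Scale by k = 3: (3·60, 3·59) = (180, 177).
Step 4: Order so x ≤ y and verify: 177² + 180² = 31329 + 32400 = 63729 = n. ✓

n = 63729 = 177² + 180² (one valid representation with x ≤ y).


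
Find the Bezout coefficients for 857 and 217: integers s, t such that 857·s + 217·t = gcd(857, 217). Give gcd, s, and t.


Euclidean algorithm on (857, 217) — divide until remainder is 0:
  857 = 3 · 217 + 206
  217 = 1 · 206 + 11
  206 = 18 · 11 + 8
  11 = 1 · 8 + 3
  8 = 2 · 3 + 2
  3 = 1 · 2 + 1
  2 = 2 · 1 + 0
gcd(857, 217) = 1.
Track Bezout coefficients alongside the remainders: start with r₀ = 857 = a·1 + b·0 (s = 1, t = 0) and r₁ = 217 = a·0 + b·1 (s = 0, t = 1); each new remainder r_{k+1} = r_{k-1} − q_k·r_k inherits s_{k+1} = s_{k-1} − q_k·s_k, t_{k+1} = t_{k-1} − q_k·t_k, so r_k = a·s_k + b·t_k at every step:
  q = 3: r = 206, s = 1 − 3·0 = 1, t = 0 − 3·1 = -3  (check: 857·1 + 217·(-3) = 206)
  q = 1: r = 11, s = 0 − 1·1 = -1, t = 1 − 1·(-3) = 4  (check: 857·(-1) + 217·4 = 11)
  q = 18: r = 8, s = 1 − 18·(-1) = 19, t = -3 − 18·4 = -75  (check: 857·19 + 217·(-75) = 8)
  q = 1: r = 3, s = -1 − 1·19 = -20, t = 4 − 1·(-75) = 79  (check: 857·(-20) + 217·79 = 3)
  q = 2: r = 2, s = 19 − 2·(-20) = 59, t = -75 − 2·79 = -233  (check: 857·59 + 217·(-233) = 2)
  q = 1: r = 1, s = -20 − 1·59 = -79, t = 79 − 1·(-233) = 312  (check: 857·(-79) + 217·312 = 1)
The row with r = 1 (the gcd) gives the Bezout coefficients s = -79, t = 312.
Result: 857 · (-79) + 217 · (312) = 1.

gcd(857, 217) = 1; s = -79, t = 312 (check: 857·(-79) + 217·312 = 1).


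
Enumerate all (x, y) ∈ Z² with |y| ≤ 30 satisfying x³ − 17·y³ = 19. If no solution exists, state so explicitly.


The equation is x³ - 17y³ = 19. For fixed y, x³ = 17·y³ + 19, so a solution requires the RHS to be a perfect cube.
Strategy: iterate y from -30 to 30, compute RHS = 17·y³ + 19, and check whether it is a (positive or negative) perfect cube.
Check small values of y:
  y = 0: RHS = 19 is not a perfect cube.
  y = 1: RHS = 36 is not a perfect cube.
  y = -1: RHS = 2 is not a perfect cube.
  y = 2: RHS = 155 is not a perfect cube.
  y = -2: RHS = -117 is not a perfect cube.
  y = 3: RHS = 478 is not a perfect cube.
  y = -3: RHS = -440 is not a perfect cube.
Continuing the search up to |y| = 30 finds no solutions either.
No (x, y) in the scanned range satisfies the equation.

No integer solutions with |y| ≤ 30.


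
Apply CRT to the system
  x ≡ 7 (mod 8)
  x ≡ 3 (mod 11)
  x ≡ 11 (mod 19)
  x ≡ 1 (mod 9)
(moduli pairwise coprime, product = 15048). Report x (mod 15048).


Product of moduli M = 8 · 11 · 19 · 9 = 15048.
Merge one congruence at a time:
  Start: x ≡ 7 (mod 8).
  Combine with x ≡ 3 (mod 11); new modulus lcm = 88.
    Write x = 7 + 8·t and substitute into x ≡ 3 (mod 11): 8·t ≡ 3 − 7 = -4 (mod 11).
    Reduce coefficients mod 11: 8·t ≡ 7 (mod 11).
    The inverse of 8 mod 11 is 7 (since 8·7 = 56 = 5·11 + 1), so t ≡ 7·7 = 49 ≡ 5 (mod 11).
    Then x = 7 + 8·5 = 47, valid modulo lcm(8, 11) = 88: x ≡ 47 (mod 88).
  Combine with x ≡ 11 (mod 19); new modulus lcm = 1672.
    Write x = 47 + 88·t and substitute into x ≡ 11 (mod 19): 88·t ≡ 11 − 47 = -36 (mod 19).
    Reduce coefficients mod 19: 12·t ≡ 2 (mod 19).
    The inverse of 12 mod 19 is 8 (since 12·8 = 96 = 5·19 + 1), so t ≡ 8·2 = 16 ≡ 16 (mod 19).
    Then x = 47 + 88·16 = 1455, valid modulo lcm(88, 19) = 1672: x ≡ 1455 (mod 1672).
  Combine with x ≡ 1 (mod 9); new modulus lcm = 15048.
    Write x = 1455 + 1672·t and substitute into x ≡ 1 (mod 9): 1672·t ≡ 1 − 1455 = -1454 (mod 9).
    Reduce coefficients mod 9: 7·t ≡ 4 (mod 9).
    The inverse of 7 mod 9 is 4 (since 7·4 = 28 = 3·9 + 1), so t ≡ 4·4 = 16 ≡ 7 (mod 9).
    Then x = 1455 + 1672·7 = 13159, valid modulo lcm(1672, 9) = 15048: x ≡ 13159 (mod 15048).
Verify against each original: 13159 mod 8 = 7, 13159 mod 11 = 3, 13159 mod 19 = 11, 13159 mod 9 = 1.

x ≡ 13159 (mod 15048).


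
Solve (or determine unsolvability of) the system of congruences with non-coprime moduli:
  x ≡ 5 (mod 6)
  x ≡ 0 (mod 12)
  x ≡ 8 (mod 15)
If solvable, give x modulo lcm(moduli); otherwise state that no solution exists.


Moduli 6, 12, 15 are not pairwise coprime, so CRT works modulo lcm(m_i) when all pairwise compatibility conditions hold.
Pairwise compatibility: gcd(m_i, m_j) must divide a_i - a_j for every pair.
Merge one congruence at a time:
  Start: x ≡ 5 (mod 6).
  Combine with x ≡ 0 (mod 12): gcd(6, 12) = 6, and 0 - 5 = -5 is NOT divisible by 6.
    ⇒ system is inconsistent (no integer solution).

No solution (the system is inconsistent).


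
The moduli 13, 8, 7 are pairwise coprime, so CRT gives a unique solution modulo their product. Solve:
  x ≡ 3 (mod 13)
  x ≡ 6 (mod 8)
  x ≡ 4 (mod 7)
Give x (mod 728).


Moduli 13, 8, 7 are pairwise coprime; by CRT there is a unique solution modulo M = 13 · 8 · 7 = 728.
Solve pairwise, accumulating the modulus:
  Start with x ≡ 3 (mod 13).
  Combine with x ≡ 6 (mod 8): since gcd(13, 8) = 1, we get a unique residue mod 104.
    Write x = 3 + 13·t and substitute into x ≡ 6 (mod 8): 13·t ≡ 6 − 3 = 3 (mod 8).
    Reduce coefficients mod 8: 5·t ≡ 3 (mod 8).
    The inverse of 5 mod 8 is 5 (since 5·5 = 25 = 3·8 + 1), so t ≡ 5·3 = 15 ≡ 7 (mod 8).
    Then x = 3 + 13·7 = 94, valid modulo lcm(13, 8) = 104: x ≡ 94 (mod 104).
  Combine with x ≡ 4 (mod 7): since gcd(104, 7) = 1, we get a unique residue mod 728.
    Write x = 94 + 104·t and substitute into x ≡ 4 (mod 7): 104·t ≡ 4 − 94 = -90 (mod 7).
    Reduce coefficients mod 7: 6·t ≡ 1 (mod 7).
    The inverse of 6 mod 7 is 6 (since 6·6 = 36 = 5·7 + 1), so t ≡ 6·1 = 6 ≡ 6 (mod 7).
    Then x = 94 + 104·6 = 718, valid modulo lcm(104, 7) = 728: x ≡ 718 (mod 728).
Verify: 718 mod 13 = 3 ✓, 718 mod 8 = 6 ✓, 718 mod 7 = 4 ✓.

x ≡ 718 (mod 728).


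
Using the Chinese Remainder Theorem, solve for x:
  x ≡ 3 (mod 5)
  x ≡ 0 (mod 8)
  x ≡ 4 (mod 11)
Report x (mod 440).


Moduli 5, 8, 11 are pairwise coprime; by CRT there is a unique solution modulo M = 5 · 8 · 11 = 440.
Solve pairwise, accumulating the modulus:
  Start with x ≡ 3 (mod 5).
  Combine with x ≡ 0 (mod 8): since gcd(5, 8) = 1, we get a unique residue mod 40.
    Write x = 3 + 5·t and substitute into x ≡ 0 (mod 8): 5·t ≡ 0 − 3 = -3 (mod 8).
    Reduce coefficients mod 8: 5·t ≡ 5 (mod 8).
    The inverse of 5 mod 8 is 5 (since 5·5 = 25 = 3·8 + 1), so t ≡ 5·5 = 25 ≡ 1 (mod 8).
    Then x = 3 + 5·1 = 8, valid modulo lcm(5, 8) = 40: x ≡ 8 (mod 40).
  Combine with x ≡ 4 (mod 11): since gcd(40, 11) = 1, we get a unique residue mod 440.
    Write x = 8 + 40·t and substitute into x ≡ 4 (mod 11): 40·t ≡ 4 − 8 = -4 (mod 11).
    Reduce coefficients mod 11: 7·t ≡ 7 (mod 11).
    The inverse of 7 mod 11 is 8 (since 7·8 = 56 = 5·11 + 1), so t ≡ 8·7 = 56 ≡ 1 (mod 11).
    Then x = 8 + 40·1 = 48, valid modulo lcm(40, 11) = 440: x ≡ 48 (mod 440).
Verify: 48 mod 5 = 3 ✓, 48 mod 8 = 0 ✓, 48 mod 11 = 4 ✓.

x ≡ 48 (mod 440).


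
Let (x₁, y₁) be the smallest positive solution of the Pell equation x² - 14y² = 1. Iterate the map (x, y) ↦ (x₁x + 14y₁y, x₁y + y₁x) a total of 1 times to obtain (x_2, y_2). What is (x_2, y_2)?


Step 1: Find the fundamental solution (x₁, y₁) of x² - 14y² = 1.
  Expand √14 as a continued fraction. a₀ = ⌊√14⌋ = 3; iterate m_{k+1} = d_k·a_k − m_k, d_{k+1} = (14 − m_{k+1}²)/d_k, a_{k+1} = ⌊(a₀ + m_{k+1})/d_{k+1}⌋ (starting m₀ = 0, d₀ = 1), with convergents p_k = a_k·p_{k-1} + p_{k-2}, q_k = a_k·q_{k-1} + q_{k-2} (p₋₁ = 1, q₋₁ = 0):
  k = 0: a₀ = 3; p₀/q₀ = 3/1; p₀² − 14·q₀² = 9 − 14 = -5.
  k = 1: m = 3, d = 5, a = ⌊(3 + 3)/5⌋ = 1; p/q = (1·3 + 1)/(1·1 + 0) = 4/1; p² − 14·q² = 16 − 14 = 2.
  k = 2: m = 2, d = 2, a = ⌊(3 + 2)/2⌋ = 2; p/q = (2·4 + 3)/(2·1 + 1) = 11/3; p² − 14·q² = 121 − 126 = -5.
  k = 3: m = 2, d = 5, a = ⌊(3 + 2)/5⌋ = 1; p/q = (1·11 + 4)/(1·3 + 1) = 15/4; p² − 14·q² = 225 − 224 = 1.
  The first convergent with p² − 14·q² = 1 gives the fundamental solution (x₁, y₁) = (15, 4).
Step 2: Apply the recurrence (x_{n+1}, y_{n+1}) = (x₁x_n + 14y₁y_n, x₁y_n + y₁x_n) repeatedly.
  From (x_1, y_1) = (15, 4): x_2 = 15·15 + 14·4·4 = 449; y_2 = 15·4 + 4·15 = 120.
Step 3: Verify x_2² - 14·y_2² = 201601 - 201600 = 1 (should be 1). ✓

(x_1, y_1) = (15, 4); (x_2, y_2) = (449, 120).


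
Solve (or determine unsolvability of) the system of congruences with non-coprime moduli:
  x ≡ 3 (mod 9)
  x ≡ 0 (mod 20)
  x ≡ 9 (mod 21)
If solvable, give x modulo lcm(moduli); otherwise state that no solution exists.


Moduli 9, 20, 21 are not pairwise coprime, so CRT works modulo lcm(m_i) when all pairwise compatibility conditions hold.
Pairwise compatibility: gcd(m_i, m_j) must divide a_i - a_j for every pair.
Merge one congruence at a time:
  Start: x ≡ 3 (mod 9).
  Combine with x ≡ 0 (mod 20): gcd(9, 20) = 1; 0 - 3 = -3, which IS divisible by 1, so compatible.
    Write x = 3 + 9·t and substitute into x ≡ 0 (mod 20): 9·t ≡ 0 − 3 = -3 (mod 20).
    Reduce coefficients mod 20: 9·t ≡ 17 (mod 20).
    The inverse of 9 mod 20 is 9 (since 9·9 = 81 = 4·20 + 1), so t ≡ 9·17 = 153 ≡ 13 (mod 20).
    Then x = 3 + 9·13 = 120, valid modulo lcm(9, 20) = 180: x ≡ 120 (mod 180).
  Combine with x ≡ 9 (mod 21): gcd(180, 21) = 3; 9 - 120 = -111, which IS divisible by 3, so compatible.
    Write x = 120 + 180·t and substitute into x ≡ 9 (mod 21): 180·t ≡ 9 − 120 = -111 (mod 21).
    Divide the congruence (and modulus) by g = 3: 60·t ≡ -37 (mod 7).
    Reduce coefficients mod 7: 4·t ≡ 5 (mod 7).
    The inverse of 4 mod 7 is 2 (since 4·2 = 8 = 1·7 + 1), so t ≡ 2·5 = 10 ≡ 3 (mod 7).
    Then x = 120 + 180·3 = 660, valid modulo lcm(180, 21) = 1260: x ≡ 660 (mod 1260).
Verify: 660 mod 9 = 3, 660 mod 20 = 0, 660 mod 21 = 9.

x ≡ 660 (mod 1260).


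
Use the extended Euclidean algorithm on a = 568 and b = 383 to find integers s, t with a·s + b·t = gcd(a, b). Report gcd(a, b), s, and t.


Euclidean algorithm on (568, 383) — divide until remainder is 0:
  568 = 1 · 383 + 185
  383 = 2 · 185 + 13
  185 = 14 · 13 + 3
  13 = 4 · 3 + 1
  3 = 3 · 1 + 0
gcd(568, 383) = 1.
Track Bezout coefficients alongside the remainders: start with r₀ = 568 = a·1 + b·0 (s = 1, t = 0) and r₁ = 383 = a·0 + b·1 (s = 0, t = 1); each new remainder r_{k+1} = r_{k-1} − q_k·r_k inherits s_{k+1} = s_{k-1} − q_k·s_k, t_{k+1} = t_{k-1} − q_k·t_k, so r_k = a·s_k + b·t_k at every step:
  q = 1: r = 185, s = 1 − 1·0 = 1, t = 0 − 1·1 = -1  (check: 568·1 + 383·(-1) = 185)
  q = 2: r = 13, s = 0 − 2·1 = -2, t = 1 − 2·(-1) = 3  (check: 568·(-2) + 383·3 = 13)
  q = 14: r = 3, s = 1 − 14·(-2) = 29, t = -1 − 14·3 = -43  (check: 568·29 + 383·(-43) = 3)
  q = 4: r = 1, s = -2 − 4·29 = -118, t = 3 − 4·(-43) = 175  (check: 568·(-118) + 383·175 = 1)
The row with r = 1 (the gcd) gives the Bezout coefficients s = -118, t = 175.
Result: 568 · (-118) + 383 · (175) = 1.

gcd(568, 383) = 1; s = -118, t = 175 (check: 568·(-118) + 383·175 = 1).


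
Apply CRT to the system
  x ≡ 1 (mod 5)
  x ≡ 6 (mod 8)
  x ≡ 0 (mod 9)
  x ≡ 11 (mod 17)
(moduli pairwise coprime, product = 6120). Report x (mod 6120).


Product of moduli M = 5 · 8 · 9 · 17 = 6120.
Merge one congruence at a time:
  Start: x ≡ 1 (mod 5).
  Combine with x ≡ 6 (mod 8); new modulus lcm = 40.
    Write x = 1 + 5·t and substitute into x ≡ 6 (mod 8): 5·t ≡ 6 − 1 = 5 (mod 8).
    The inverse of 5 mod 8 is 5 (since 5·5 = 25 = 3·8 + 1), so t ≡ 5·5 = 25 ≡ 1 (mod 8).
    Then x = 1 + 5·1 = 6, valid modulo lcm(5, 8) = 40: x ≡ 6 (mod 40).
  Combine with x ≡ 0 (mod 9); new modulus lcm = 360.
    Write x = 6 + 40·t and substitute into x ≡ 0 (mod 9): 40·t ≡ 0 − 6 = -6 (mod 9).
    Reduce coefficients mod 9: 4·t ≡ 3 (mod 9).
    The inverse of 4 mod 9 is 7 (since 4·7 = 28 = 3·9 + 1), so t ≡ 7·3 = 21 ≡ 3 (mod 9).
    Then x = 6 + 40·3 = 126, valid modulo lcm(40, 9) = 360: x ≡ 126 (mod 360).
  Combine with x ≡ 11 (mod 17); new modulus lcm = 6120.
    Write x = 126 + 360·t and substitute into x ≡ 11 (mod 17): 360·t ≡ 11 − 126 = -115 (mod 17).
    Reduce coefficients mod 17: 3·t ≡ 4 (mod 17).
    The inverse of 3 mod 17 is 6 (since 3·6 = 18 = 1·17 + 1), so t ≡ 6·4 = 24 ≡ 7 (mod 17).
    Then x = 126 + 360·7 = 2646, valid modulo lcm(360, 17) = 6120: x ≡ 2646 (mod 6120).
Verify against each original: 2646 mod 5 = 1, 2646 mod 8 = 6, 2646 mod 9 = 0, 2646 mod 17 = 11.

x ≡ 2646 (mod 6120).


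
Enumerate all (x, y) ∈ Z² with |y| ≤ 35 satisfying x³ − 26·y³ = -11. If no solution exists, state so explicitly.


The equation is x³ - 26y³ = -11. For fixed y, x³ = 26·y³ − 11, so a solution requires the RHS to be a perfect cube.
Strategy: iterate y from -35 to 35, compute RHS = 26·y³ − 11, and check whether it is a (positive or negative) perfect cube.
Check small values of y:
  y = 0: RHS = -11 is not a perfect cube.
  y = 1: RHS = 15 is not a perfect cube.
  y = -1: RHS = -37 is not a perfect cube.
  y = 2: RHS = 197 is not a perfect cube.
  y = -2: RHS = -219 is not a perfect cube.
  y = 3: RHS = 691 is not a perfect cube.
  y = -3: RHS = -713 is not a perfect cube.
Continuing the search up to |y| = 35 finds no solutions either.
No (x, y) in the scanned range satisfies the equation.

No integer solutions with |y| ≤ 35.


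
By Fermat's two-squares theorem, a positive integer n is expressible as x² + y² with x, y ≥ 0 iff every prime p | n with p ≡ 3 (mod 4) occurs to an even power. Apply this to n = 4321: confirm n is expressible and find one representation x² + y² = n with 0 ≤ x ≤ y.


Step 1: Factor n = 4321 = 29 · 149.
Step 2: Check the mod-4 condition on each prime factor: 29 ≡ 1 (mod 4), exponent 1; 149 ≡ 1 (mod 4), exponent 1.
All primes ≡ 3 (mod 4) appear to even exponent (or don't appear), so by the two-squares theorem n IS expressible as a sum of two squares.
Step 3: Build a representation. Here n = 29 · 149 is a product of primes ≡ 1 (mod 4). Each prime p ≡ 1 (mod 4) is itself a sum of two squares; find a² by testing p − a² for a perfect square:
  29: 29 − 1² = 28, 29 − 2² = 25 = 5² ⇒ 29 = 2² + 5².
  149: 149 − 1² = 148, 149 − 2² = 145, 149 − 3² = 140, 149 − 4² = 133, 149 − 5² = 124, 149 − 6² = 113, 149 − 7² = 100 = 10² ⇒ 149 = 7² + 10².
  Combine using the Brahmagupta–Fibonacci identity (a² + b²)(c² + d²) = (ac − bd)² + (ad + bc)² = (ac + bd)² + (ad − bc)²:
  29 · 149 = 4321: from (2² + 5²)(7² + 10²), take (2·7 − 5·10, 2·10 + 5·7) = (14 − 50, 20 + 35) = (-36, 55); dropping signs (only squares matter) gives (36, 55); check 36² + 55² = 1296 + 3025 = 4321 ✓.
Step 4: Order so x ≤ y and verify: 36² + 55² = 1296 + 3025 = 4321 = n. ✓

n = 4321 = 36² + 55² (one valid representation with x ≤ y).


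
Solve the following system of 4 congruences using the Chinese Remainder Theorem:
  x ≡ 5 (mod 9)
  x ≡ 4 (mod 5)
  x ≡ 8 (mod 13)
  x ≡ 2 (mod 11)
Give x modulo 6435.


Product of moduli M = 9 · 5 · 13 · 11 = 6435.
Merge one congruence at a time:
  Start: x ≡ 5 (mod 9).
  Combine with x ≡ 4 (mod 5); new modulus lcm = 45.
    Write x = 5 + 9·t and substitute into x ≡ 4 (mod 5): 9·t ≡ 4 − 5 = -1 (mod 5).
    Reduce coefficients mod 5: 4·t ≡ 4 (mod 5).
    The inverse of 4 mod 5 is 4 (since 4·4 = 16 = 3·5 + 1), so t ≡ 4·4 = 16 ≡ 1 (mod 5).
    Then x = 5 + 9·1 = 14, valid modulo lcm(9, 5) = 45: x ≡ 14 (mod 45).
  Combine with x ≡ 8 (mod 13); new modulus lcm = 585.
    Write x = 14 + 45·t and substitute into x ≡ 8 (mod 13): 45·t ≡ 8 − 14 = -6 (mod 13).
    Reduce coefficients mod 13: 6·t ≡ 7 (mod 13).
    The inverse of 6 mod 13 is 11 (since 6·11 = 66 = 5·13 + 1), so t ≡ 11·7 = 77 ≡ 12 (mod 13).
    Then x = 14 + 45·12 = 554, valid modulo lcm(45, 13) = 585: x ≡ 554 (mod 585).
  Combine with x ≡ 2 (mod 11); new modulus lcm = 6435.
    Write x = 554 + 585·t and substitute into x ≡ 2 (mod 11): 585·t ≡ 2 − 554 = -552 (mod 11).
    Reduce coefficients mod 11: 2·t ≡ 9 (mod 11).
    The inverse of 2 mod 11 is 6 (since 2·6 = 12 = 1·11 + 1), so t ≡ 6·9 = 54 ≡ 10 (mod 11).
    Then x = 554 + 585·10 = 6404, valid modulo lcm(585, 11) = 6435: x ≡ 6404 (mod 6435).
Verify against each original: 6404 mod 9 = 5, 6404 mod 5 = 4, 6404 mod 13 = 8, 6404 mod 11 = 2.

x ≡ 6404 (mod 6435).


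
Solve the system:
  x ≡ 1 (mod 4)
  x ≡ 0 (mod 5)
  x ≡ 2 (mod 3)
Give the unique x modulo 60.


Moduli 4, 5, 3 are pairwise coprime; by CRT there is a unique solution modulo M = 4 · 5 · 3 = 60.
Solve pairwise, accumulating the modulus:
  Start with x ≡ 1 (mod 4).
  Combine with x ≡ 0 (mod 5): since gcd(4, 5) = 1, we get a unique residue mod 20.
    Write x = 1 + 4·t and substitute into x ≡ 0 (mod 5): 4·t ≡ 0 − 1 = -1 (mod 5).
    Reduce coefficients mod 5: 4·t ≡ 4 (mod 5).
    The inverse of 4 mod 5 is 4 (since 4·4 = 16 = 3·5 + 1), so t ≡ 4·4 = 16 ≡ 1 (mod 5).
    Then x = 1 + 4·1 = 5, valid modulo lcm(4, 5) = 20: x ≡ 5 (mod 20).
  Combine with x ≡ 2 (mod 3): since gcd(20, 3) = 1, we get a unique residue mod 60.
    Write x = 5 + 20·t and substitute into x ≡ 2 (mod 3): 20·t ≡ 2 − 5 = -3 (mod 3).
    Reduce coefficients mod 3: 2·t ≡ 0 (mod 3).
    The inverse of 2 mod 3 is 2 (since 2·2 = 4 = 1·3 + 1), so t ≡ 2·0 = 0 ≡ 0 (mod 3).
    Then x = 5 + 20·0 = 5, valid modulo lcm(20, 3) = 60: x ≡ 5 (mod 60).
Verify: 5 mod 4 = 1 ✓, 5 mod 5 = 0 ✓, 5 mod 3 = 2 ✓.

x ≡ 5 (mod 60).


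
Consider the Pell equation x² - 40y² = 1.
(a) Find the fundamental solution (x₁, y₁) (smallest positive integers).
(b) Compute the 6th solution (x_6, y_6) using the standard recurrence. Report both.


Step 1: Find the fundamental solution (x₁, y₁) of x² - 40y² = 1.
  Expand √40 as a continued fraction. a₀ = ⌊√40⌋ = 6; iterate m_{k+1} = d_k·a_k − m_k, d_{k+1} = (40 − m_{k+1}²)/d_k, a_{k+1} = ⌊(a₀ + m_{k+1})/d_{k+1}⌋ (starting m₀ = 0, d₀ = 1), with convergents p_k = a_k·p_{k-1} + p_{k-2}, q_k = a_k·q_{k-1} + q_{k-2} (p₋₁ = 1, q₋₁ = 0):
  k = 0: a₀ = 6; p₀/q₀ = 6/1; p₀² − 40·q₀² = 36 − 40 = -4.
  k = 1: m = 6, d = 4, a = ⌊(6 + 6)/4⌋ = 3; p/q = (3·6 + 1)/(3·1 + 0) = 19/3; p² − 40·q² = 361 − 360 = 1.
  The first convergent with p² − 40·q² = 1 gives the fundamental solution (x₁, y₁) = (19, 3).
Step 2: Apply the recurrence (x_{n+1}, y_{n+1}) = (x₁x_n + 40y₁y_n, x₁y_n + y₁x_n) repeatedly.
  From (x_1, y_1) = (19, 3): x_2 = 19·19 + 40·3·3 = 721; y_2 = 19·3 + 3·19 = 114.
  From (x_2, y_2) = (721, 114): x_3 = 19·721 + 40·3·114 = 27379; y_3 = 19·114 + 3·721 = 4329.
  From (x_3, y_3) = (27379, 4329): x_4 = 19·27379 + 40·3·4329 = 1039681; y_4 = 19·4329 + 3·27379 = 164388.
  From (x_4, y_4) = (1039681, 164388): x_5 = 19·1039681 + 40·3·164388 = 39480499; y_5 = 19·164388 + 3·1039681 = 6242415.
  From (x_5, y_5) = (39480499, 6242415): x_6 = 19·39480499 + 40·3·6242415 = 1499219281; y_6 = 19·6242415 + 3·39480499 = 237047382.
Step 3: Verify x_6² - 40·y_6² = 2247658452522156961 - 2247658452522156960 = 1 (should be 1). ✓

(x_1, y_1) = (19, 3); (x_6, y_6) = (1499219281, 237047382).


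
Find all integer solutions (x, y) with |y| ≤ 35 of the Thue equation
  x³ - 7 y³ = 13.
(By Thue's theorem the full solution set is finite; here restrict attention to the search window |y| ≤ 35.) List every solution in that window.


The equation is x³ - 7y³ = 13. For fixed y, x³ = 7·y³ + 13, so a solution requires the RHS to be a perfect cube.
Strategy: iterate y from -35 to 35, compute RHS = 7·y³ + 13, and check whether it is a (positive or negative) perfect cube.
Check small values of y:
  y = 0: RHS = 13 is not a perfect cube.
  y = 1: RHS = 20 is not a perfect cube.
  y = -1: RHS = 6 is not a perfect cube.
  y = 2: RHS = 69 is not a perfect cube.
  y = -2: RHS = -43 is not a perfect cube.
  y = 3: RHS = 202 is not a perfect cube.
  y = -3: RHS = -176 is not a perfect cube.
Continuing the search up to |y| = 35 finds no solutions either.
No (x, y) in the scanned range satisfies the equation.

No integer solutions with |y| ≤ 35.


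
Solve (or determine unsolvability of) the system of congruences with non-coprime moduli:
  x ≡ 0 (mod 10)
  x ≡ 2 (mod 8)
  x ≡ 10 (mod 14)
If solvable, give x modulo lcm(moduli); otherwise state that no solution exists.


Moduli 10, 8, 14 are not pairwise coprime, so CRT works modulo lcm(m_i) when all pairwise compatibility conditions hold.
Pairwise compatibility: gcd(m_i, m_j) must divide a_i - a_j for every pair.
Merge one congruence at a time:
  Start: x ≡ 0 (mod 10).
  Combine with x ≡ 2 (mod 8): gcd(10, 8) = 2; 2 - 0 = 2, which IS divisible by 2, so compatible.
    Write x = 0 + 10·t and substitute into x ≡ 2 (mod 8): 10·t ≡ 2 − 0 = 2 (mod 8).
    Divide the congruence (and modulus) by g = 2: 5·t ≡ 1 (mod 4).
    Reduce coefficients mod 4: 1·t ≡ 1 (mod 4).
    So t ≡ 1 (mod 4).
    Then x = 0 + 10·1 = 10, valid modulo lcm(10, 8) = 40: x ≡ 10 (mod 40).
  Combine with x ≡ 10 (mod 14): gcd(40, 14) = 2; 10 - 10 = 0, which IS divisible by 2, so compatible.
    Write x = 10 + 40·t and substitute into x ≡ 10 (mod 14): 40·t ≡ 10 − 10 = 0 (mod 14).
    Divide the congruence (and modulus) by g = 2: 20·t ≡ 0 (mod 7).
    Reduce coefficients mod 7: 6·t ≡ 0 (mod 7).
    The inverse of 6 mod 7 is 6 (since 6·6 = 36 = 5·7 + 1), so t ≡ 6·0 = 0 ≡ 0 (mod 7).
    Then x = 10 + 40·0 = 10, valid modulo lcm(40, 14) = 280: x ≡ 10 (mod 280).
Verify: 10 mod 10 = 0, 10 mod 8 = 2, 10 mod 14 = 10.

x ≡ 10 (mod 280).


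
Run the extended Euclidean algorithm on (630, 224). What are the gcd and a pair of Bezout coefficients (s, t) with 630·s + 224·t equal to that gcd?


Euclidean algorithm on (630, 224) — divide until remainder is 0:
  630 = 2 · 224 + 182
  224 = 1 · 182 + 42
  182 = 4 · 42 + 14
  42 = 3 · 14 + 0
gcd(630, 224) = 14.
Track Bezout coefficients alongside the remainders: start with r₀ = 630 = a·1 + b·0 (s = 1, t = 0) and r₁ = 224 = a·0 + b·1 (s = 0, t = 1); each new remainder r_{k+1} = r_{k-1} − q_k·r_k inherits s_{k+1} = s_{k-1} − q_k·s_k, t_{k+1} = t_{k-1} − q_k·t_k, so r_k = a·s_k + b·t_k at every step:
  q = 2: r = 182, s = 1 − 2·0 = 1, t = 0 − 2·1 = -2  (check: 630·1 + 224·(-2) = 182)
  q = 1: r = 42, s = 0 − 1·1 = -1, t = 1 − 1·(-2) = 3  (check: 630·(-1) + 224·3 = 42)
  q = 4: r = 14, s = 1 − 4·(-1) = 5, t = -2 − 4·3 = -14  (check: 630·5 + 224·(-14) = 14)
The row with r = 14 (the gcd) gives the Bezout coefficients s = 5, t = -14.
Result: 630 · (5) + 224 · (-14) = 14.

gcd(630, 224) = 14; s = 5, t = -14 (check: 630·5 + 224·(-14) = 14).


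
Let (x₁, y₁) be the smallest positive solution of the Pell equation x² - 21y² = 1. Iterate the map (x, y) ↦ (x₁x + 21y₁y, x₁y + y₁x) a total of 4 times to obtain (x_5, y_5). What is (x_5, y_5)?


Step 1: Find the fundamental solution (x₁, y₁) of x² - 21y² = 1.
  Expand √21 as a continued fraction. a₀ = ⌊√21⌋ = 4; iterate m_{k+1} = d_k·a_k − m_k, d_{k+1} = (21 − m_{k+1}²)/d_k, a_{k+1} = ⌊(a₀ + m_{k+1})/d_{k+1}⌋ (starting m₀ = 0, d₀ = 1), with convergents p_k = a_k·p_{k-1} + p_{k-2}, q_k = a_k·q_{k-1} + q_{k-2} (p₋₁ = 1, q₋₁ = 0):
  k = 0: a₀ = 4; p₀/q₀ = 4/1; p₀² − 21·q₀² = 16 − 21 = -5.
  k = 1: m = 4, d = 5, a = ⌊(4 + 4)/5⌋ = 1; p/q = (1·4 + 1)/(1·1 + 0) = 5/1; p² − 21·q² = 25 − 21 = 4.
  k = 2: m = 1, d = 4, a = ⌊(4 + 1)/4⌋ = 1; p/q = (1·5 + 4)/(1·1 + 1) = 9/2; p² − 21·q² = 81 − 84 = -3.
  k = 3: m = 3, d = 3, a = ⌊(4 + 3)/3⌋ = 2; p/q = (2·9 + 5)/(2·2 + 1) = 23/5; p² − 21·q² = 529 − 525 = 4.
  k = 4: m = 3, d = 4, a = ⌊(4 + 3)/4⌋ = 1; p/q = (1·23 + 9)/(1·5 + 2) = 32/7; p² − 21·q² = 1024 − 1029 = -5.
  k = 5: m = 1, d = 5, a = ⌊(4 + 1)/5⌋ = 1; p/q = (1·32 + 23)/(1·7 + 5) = 55/12; p² − 21·q² = 3025 − 3024 = 1.
  The first convergent with p² − 21·q² = 1 gives the fundamental solution (x₁, y₁) = (55, 12).
Step 2: Apply the recurrence (x_{n+1}, y_{n+1}) = (x₁x_n + 21y₁y_n, x₁y_n + y₁x_n) repeatedly.
  From (x_1, y_1) = (55, 12): x_2 = 55·55 + 21·12·12 = 6049; y_2 = 55·12 + 12·55 = 1320.
  From (x_2, y_2) = (6049, 1320): x_3 = 55·6049 + 21·12·1320 = 665335; y_3 = 55·1320 + 12·6049 = 145188.
  From (x_3, y_3) = (665335, 145188): x_4 = 55·665335 + 21·12·145188 = 73180801; y_4 = 55·145188 + 12·665335 = 15969360.
  From (x_4, y_4) = (73180801, 15969360): x_5 = 55·73180801 + 21·12·15969360 = 8049222775; y_5 = 55·15969360 + 12·73180801 = 1756484412.
Step 3: Verify x_5² - 21·y_5² = 64789987281578700625 - 64789987281578700624 = 1 (should be 1). ✓

(x_1, y_1) = (55, 12); (x_5, y_5) = (8049222775, 1756484412).


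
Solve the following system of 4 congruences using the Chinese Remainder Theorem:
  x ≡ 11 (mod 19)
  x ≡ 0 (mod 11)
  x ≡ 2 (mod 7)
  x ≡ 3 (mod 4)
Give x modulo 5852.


Product of moduli M = 19 · 11 · 7 · 4 = 5852.
Merge one congruence at a time:
  Start: x ≡ 11 (mod 19).
  Combine with x ≡ 0 (mod 11); new modulus lcm = 209.
    Write x = 11 + 19·t and substitute into x ≡ 0 (mod 11): 19·t ≡ 0 − 11 = -11 (mod 11).
    Reduce coefficients mod 11: 8·t ≡ 0 (mod 11).
    The inverse of 8 mod 11 is 7 (since 8·7 = 56 = 5·11 + 1), so t ≡ 7·0 = 0 ≡ 0 (mod 11).
    Then x = 11 + 19·0 = 11, valid modulo lcm(19, 11) = 209: x ≡ 11 (mod 209).
  Combine with x ≡ 2 (mod 7); new modulus lcm = 1463.
    Write x = 11 + 209·t and substitute into x ≡ 2 (mod 7): 209·t ≡ 2 − 11 = -9 (mod 7).
    Reduce coefficients mod 7: 6·t ≡ 5 (mod 7).
    The inverse of 6 mod 7 is 6 (since 6·6 = 36 = 5·7 + 1), so t ≡ 6·5 = 30 ≡ 2 (mod 7).
    Then x = 11 + 209·2 = 429, valid modulo lcm(209, 7) = 1463: x ≡ 429 (mod 1463).
  Combine with x ≡ 3 (mod 4); new modulus lcm = 5852.
    Write x = 429 + 1463·t and substitute into x ≡ 3 (mod 4): 1463·t ≡ 3 − 429 = -426 (mod 4).
    Reduce coefficients mod 4: 3·t ≡ 2 (mod 4).
    The inverse of 3 mod 4 is 3 (since 3·3 = 9 = 2·4 + 1), so t ≡ 3·2 = 6 ≡ 2 (mod 4).
    Then x = 429 + 1463·2 = 3355, valid modulo lcm(1463, 4) = 5852: x ≡ 3355 (mod 5852).
Verify against each original: 3355 mod 19 = 11, 3355 mod 11 = 0, 3355 mod 7 = 2, 3355 mod 4 = 3.

x ≡ 3355 (mod 5852).


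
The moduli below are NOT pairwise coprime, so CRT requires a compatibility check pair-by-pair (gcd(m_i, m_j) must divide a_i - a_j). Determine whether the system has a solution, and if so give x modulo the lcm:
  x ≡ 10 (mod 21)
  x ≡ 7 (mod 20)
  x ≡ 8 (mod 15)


Moduli 21, 20, 15 are not pairwise coprime, so CRT works modulo lcm(m_i) when all pairwise compatibility conditions hold.
Pairwise compatibility: gcd(m_i, m_j) must divide a_i - a_j for every pair.
Merge one congruence at a time:
  Start: x ≡ 10 (mod 21).
  Combine with x ≡ 7 (mod 20): gcd(21, 20) = 1; 7 - 10 = -3, which IS divisible by 1, so compatible.
    Write x = 10 + 21·t and substitute into x ≡ 7 (mod 20): 21·t ≡ 7 − 10 = -3 (mod 20).
    Reduce coefficients mod 20: 1·t ≡ 17 (mod 20).
    So t ≡ 17 (mod 20).
    Then x = 10 + 21·17 = 367, valid modulo lcm(21, 20) = 420: x ≡ 367 (mod 420).
  Combine with x ≡ 8 (mod 15): gcd(420, 15) = 15, and 8 - 367 = -359 is NOT divisible by 15.
    ⇒ system is inconsistent (no integer solution).

No solution (the system is inconsistent).


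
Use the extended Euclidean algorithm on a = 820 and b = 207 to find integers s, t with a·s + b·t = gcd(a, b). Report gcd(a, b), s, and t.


Euclidean algorithm on (820, 207) — divide until remainder is 0:
  820 = 3 · 207 + 199
  207 = 1 · 199 + 8
  199 = 24 · 8 + 7
  8 = 1 · 7 + 1
  7 = 7 · 1 + 0
gcd(820, 207) = 1.
Track Bezout coefficients alongside the remainders: start with r₀ = 820 = a·1 + b·0 (s = 1, t = 0) and r₁ = 207 = a·0 + b·1 (s = 0, t = 1); each new remainder r_{k+1} = r_{k-1} − q_k·r_k inherits s_{k+1} = s_{k-1} − q_k·s_k, t_{k+1} = t_{k-1} − q_k·t_k, so r_k = a·s_k + b·t_k at every step:
  q = 3: r = 199, s = 1 − 3·0 = 1, t = 0 − 3·1 = -3  (check: 820·1 + 207·(-3) = 199)
  q = 1: r = 8, s = 0 − 1·1 = -1, t = 1 − 1·(-3) = 4  (check: 820·(-1) + 207·4 = 8)
  q = 24: r = 7, s = 1 − 24·(-1) = 25, t = -3 − 24·4 = -99  (check: 820·25 + 207·(-99) = 7)
  q = 1: r = 1, s = -1 − 1·25 = -26, t = 4 − 1·(-99) = 103  (check: 820·(-26) + 207·103 = 1)
The row with r = 1 (the gcd) gives the Bezout coefficients s = -26, t = 103.
Result: 820 · (-26) + 207 · (103) = 1.

gcd(820, 207) = 1; s = -26, t = 103 (check: 820·(-26) + 207·103 = 1).
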